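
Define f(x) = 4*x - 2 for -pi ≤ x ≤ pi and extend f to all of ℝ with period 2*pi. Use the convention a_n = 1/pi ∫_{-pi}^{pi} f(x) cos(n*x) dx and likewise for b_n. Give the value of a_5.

0

a_5 = 1/pi ∫_{-pi}^{pi} f(x) cos(5*x) dx.
Integrating by parts (boundary term plus one more integral), an antiderivative of (4*x - 2) cos(5*x) is 4*x*sin(5*x)/5 - 2*sin(5*x)/5 + 4*cos(5*x)/25; evaluating from -pi to pi: ∫_{-pi}^{pi} (4*x - 2) cos(5*x) dx = (-4/25) - (-4/25) = 0.
Hence a_5 = (1/pi)·(0) = 0.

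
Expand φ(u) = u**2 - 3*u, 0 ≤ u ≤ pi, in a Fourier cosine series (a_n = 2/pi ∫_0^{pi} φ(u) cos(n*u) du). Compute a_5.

a_5 = 2/pi ∫_0^{pi} (u**2 - 3*u) cos(5*u) du.
Integrating by parts twice (tabular method), an antiderivative of (u**2 - 3*u) cos(5*u) is u**2*sin(5*u)/5 - 3*u*sin(5*u)/5 + 2*u*cos(5*u)/25 - 2*sin(5*u)/125 - 3*cos(5*u)/25; evaluating from 0 to pi: ∫_{0}^{pi} (u**2 - 3*u) cos(5*u) du = (3/25 - 2*pi/25) - (-3/25) = 6/25 - 2*pi/25.
Hence a_5 = (2/pi)·(6/25 - 2*pi/25) = 4*(3 - pi)/(25*pi).

4*(3 - pi)/(25*pi)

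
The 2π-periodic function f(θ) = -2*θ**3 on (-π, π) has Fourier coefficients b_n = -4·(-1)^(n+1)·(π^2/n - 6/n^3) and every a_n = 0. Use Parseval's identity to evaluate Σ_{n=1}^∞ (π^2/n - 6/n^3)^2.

Parseval: Σ b_n^2 = (1/π) ∫_{-π}^{π} f(θ)^2 dθ = 8*pi**6/7.
b_n^2 = 16·(π^2/n - 6/n^3)^2, so the sum equals (8*pi**6/7)/16 = pi**6/14.

pi**6/14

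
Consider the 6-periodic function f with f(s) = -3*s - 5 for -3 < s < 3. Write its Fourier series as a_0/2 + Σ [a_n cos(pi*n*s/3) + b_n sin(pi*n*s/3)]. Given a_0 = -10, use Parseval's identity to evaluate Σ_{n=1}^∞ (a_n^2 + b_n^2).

Parseval: a_0^2/2 + Σ_{n≥1} (a_n^2+b_n^2) = 1/3 ∫_{-3}^{3} f(s)^2 ds = 104.
Subtract a_0^2/2 = 50: Σ (a_n^2+b_n^2) = 54.

54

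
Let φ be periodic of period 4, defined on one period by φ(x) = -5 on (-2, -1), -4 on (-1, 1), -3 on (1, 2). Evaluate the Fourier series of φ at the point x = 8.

x = 8 differs from x = 0 by 2 full period(s), and the series is 4-periodic.
φ is continuous at x = 0 with value -4, so the series converges to -4 there.

-4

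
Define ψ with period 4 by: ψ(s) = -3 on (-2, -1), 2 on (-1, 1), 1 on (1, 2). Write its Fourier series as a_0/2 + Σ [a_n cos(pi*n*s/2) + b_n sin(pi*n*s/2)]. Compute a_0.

1

a_0 = 1/2 ∫_{-2}^{2} ψ(s) ds = 1/2 · (2) = 1.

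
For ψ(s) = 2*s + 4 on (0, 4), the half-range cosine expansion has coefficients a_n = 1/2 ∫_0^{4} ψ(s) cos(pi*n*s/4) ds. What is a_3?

-32/(9*pi**2)

a_3 = 1/2 ∫_0^{4} (2*s + 4) cos(3*pi*s/4) ds.
Integrating by parts (boundary term plus one more integral), an antiderivative of (2*s + 4) cos(3*pi*s/4) is 8*s*sin(3*pi*s/4)/(3*pi) + 16*sin(3*pi*s/4)/(3*pi) + 32*cos(3*pi*s/4)/(9*pi**2); evaluating from 0 to 4: ∫_{0}^{4} (2*s + 4) cos(3*pi*s/4) ds = (-32/(9*pi**2)) - (32/(9*pi**2)) = -64/(9*pi**2).
Hence a_3 = (1/2)·(-64/(9*pi**2)) = -32/(9*pi**2).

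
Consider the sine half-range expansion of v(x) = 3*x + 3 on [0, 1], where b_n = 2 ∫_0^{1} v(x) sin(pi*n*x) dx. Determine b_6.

-1/pi

b_6 = 2 ∫_0^{1} (3*x + 3) sin(6*pi*x) dx.
Integrating by parts (boundary term plus one more integral), an antiderivative of (3*x + 3) sin(6*pi*x) is -x*cos(6*pi*x)/(2*pi) + sin(6*pi*x)/(12*pi**2) - cos(6*pi*x)/(2*pi); evaluating from 0 to 1: ∫_{0}^{1} (3*x + 3) sin(6*pi*x) dx = (-1/pi) - (-1/(2*pi)) = -1/(2*pi).
Hence b_6 = 2·(-1/(2*pi)) = -1/pi.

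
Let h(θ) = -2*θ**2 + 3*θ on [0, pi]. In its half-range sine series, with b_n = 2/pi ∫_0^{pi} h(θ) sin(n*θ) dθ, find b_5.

b_5 = 2/pi ∫_0^{pi} (-2*θ**2 + 3*θ) sin(5*θ) dθ.
Integrating by parts twice (tabular method), an antiderivative of (-2*θ**2 + 3*θ) sin(5*θ) is 2*θ**2*cos(5*θ)/5 - 4*θ*sin(5*θ)/25 - 3*θ*cos(5*θ)/5 + 3*sin(5*θ)/25 - 4*cos(5*θ)/125; evaluating from 0 to pi: ∫_{0}^{pi} (-2*θ**2 + 3*θ) sin(5*θ) dθ = (-2*pi**2/5 + 4/125 + 3*pi/5) - (-4/125) = -2*pi**2/5 + 8/125 + 3*pi/5.
Hence b_5 = (2/pi)·(-2*pi**2/5 + 8/125 + 3*pi/5) = 2*(-50*pi**2 + 8 + 75*pi)/(125*pi).

2*(-50*pi**2 + 8 + 75*pi)/(125*pi)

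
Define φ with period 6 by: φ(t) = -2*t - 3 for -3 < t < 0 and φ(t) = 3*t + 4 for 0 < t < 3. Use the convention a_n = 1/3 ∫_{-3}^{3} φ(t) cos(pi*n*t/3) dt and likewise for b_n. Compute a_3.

a_3 = 1/3 ∫_{-3}^{3} φ(t) cos(pi*t) dt.
Split the integral at the breakpoints.
Integrating by parts (boundary term plus one more integral), an antiderivative of (-2*t - 3) cos(pi*t) is -2*t*sin(pi*t)/pi - 3*sin(pi*t)/pi - 2*cos(pi*t)/pi**2; evaluating from -3 to 0: ∫_{-3}^{0} (-2*t - 3) cos(pi*t) dt = (-2/pi**2) - (2/pi**2) = -4/pi**2.
Integrating by parts (boundary term plus one more integral), an antiderivative of (3*t + 4) cos(pi*t) is 3*t*sin(pi*t)/pi + 4*sin(pi*t)/pi + 3*cos(pi*t)/pi**2; evaluating from 0 to 3: ∫_{0}^{3} (3*t + 4) cos(pi*t) dt = (-3/pi**2) - (3/pi**2) = -6/pi**2.
Summing the pieces and multiplying by (1/3) gives a_3 = -10/(3*pi**2).

-10/(3*pi**2)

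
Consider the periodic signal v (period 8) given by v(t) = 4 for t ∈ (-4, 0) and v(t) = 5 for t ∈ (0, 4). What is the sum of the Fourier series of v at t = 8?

t = 8 differs from t = 0 by 1 full period(s), and the series is 8-periodic.
At t = 0 the one-sided limits are v(0^-) = 4 and v(0^+) = 5.
By Dirichlet's theorem the series converges to their average, [(4) + (5)]/2 = 9/2.

9/2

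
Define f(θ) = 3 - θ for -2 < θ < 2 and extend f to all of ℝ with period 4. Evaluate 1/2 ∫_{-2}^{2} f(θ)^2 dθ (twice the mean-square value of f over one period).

62/3

1/2 ∫_{-2}^{2} f(θ)^2 dθ = 1/2 · (124/3) = 62/3.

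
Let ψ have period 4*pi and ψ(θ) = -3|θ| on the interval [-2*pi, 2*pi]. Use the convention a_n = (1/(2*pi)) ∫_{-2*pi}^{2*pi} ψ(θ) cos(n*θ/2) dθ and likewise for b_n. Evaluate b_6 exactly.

0

b_6 = (1/(2*pi)) ∫_{-2*pi}^{2*pi} ψ(θ) sin(3*θ) dθ.
ψ is even and sin(3*θ) is odd, so the integrand is odd over a symmetric interval and the integral vanishes.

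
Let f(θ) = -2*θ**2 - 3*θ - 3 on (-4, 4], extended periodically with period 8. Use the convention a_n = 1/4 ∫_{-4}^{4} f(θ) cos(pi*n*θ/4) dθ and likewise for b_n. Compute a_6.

-32/(9*pi**2)

a_6 = 1/4 ∫_{-4}^{4} f(θ) cos(3*pi*θ/2) dθ.
Integrating by parts twice (tabular method), an antiderivative of (-2*θ**2 - 3*θ - 3) cos(3*pi*θ/2) is -4*θ**2*sin(3*pi*θ/2)/(3*pi) - 2*θ*sin(3*pi*θ/2)/pi - 16*θ*cos(3*pi*θ/2)/(9*pi**2) - 2*sin(3*pi*θ/2)/pi + 32*sin(3*pi*θ/2)/(27*pi**3) - 4*cos(3*pi*θ/2)/(3*pi**2); evaluating from -4 to 4: ∫_{-4}^{4} (-2*θ**2 - 3*θ - 3) cos(3*pi*θ/2) dθ = (-76/(9*pi**2)) - (52/(9*pi**2)) = -128/(9*pi**2).
Hence a_6 = (1/4)·(-128/(9*pi**2)) = -32/(9*pi**2).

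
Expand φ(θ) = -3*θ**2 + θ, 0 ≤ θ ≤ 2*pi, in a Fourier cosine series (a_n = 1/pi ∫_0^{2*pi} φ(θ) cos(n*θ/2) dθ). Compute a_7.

8*(-1 + 6*pi)/(49*pi)

a_7 = 1/pi ∫_0^{2*pi} (-3*θ**2 + θ) cos(7*θ/2) dθ.
Integrating by parts twice (tabular method), an antiderivative of (-3*θ**2 + θ) cos(7*θ/2) is -6*θ**2*sin(7*θ/2)/7 + 2*θ*sin(7*θ/2)/7 - 24*θ*cos(7*θ/2)/49 + 48*sin(7*θ/2)/343 + 4*cos(7*θ/2)/49; evaluating from 0 to 2*pi: ∫_{0}^{2*pi} (-3*θ**2 + θ) cos(7*θ/2) dθ = (-4/49 + 48*pi/49) - (4/49) = -8/49 + 48*pi/49.
Hence a_7 = (1/pi)·(-8/49 + 48*pi/49) = 8*(-1 + 6*pi)/(49*pi).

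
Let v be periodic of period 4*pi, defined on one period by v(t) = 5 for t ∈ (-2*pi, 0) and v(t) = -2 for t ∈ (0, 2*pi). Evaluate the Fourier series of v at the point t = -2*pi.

3/2

At t = -2*pi the one-sided limits are v(-2*pi^-) = -2 and v(-2*pi^+) = 5.
By Dirichlet's theorem the series converges to their average, [(-2) + (5)]/2 = 3/2.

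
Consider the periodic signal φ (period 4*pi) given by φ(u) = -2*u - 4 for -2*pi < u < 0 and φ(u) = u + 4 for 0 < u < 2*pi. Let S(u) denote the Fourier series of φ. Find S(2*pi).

3*pi

At u = 2*pi the one-sided limits are φ(2*pi^-) = 4 + 2*pi and φ(2*pi^+) = -4 + 4*pi.
By Dirichlet's theorem the series converges to their average, [(4 + 2*pi) + (-4 + 4*pi)]/2 = 3*pi.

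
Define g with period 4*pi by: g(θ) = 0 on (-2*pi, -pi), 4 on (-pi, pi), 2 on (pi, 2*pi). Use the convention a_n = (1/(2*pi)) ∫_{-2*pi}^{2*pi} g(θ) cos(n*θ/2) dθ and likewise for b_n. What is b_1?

2/pi

b_1 = (1/(2*pi)) ∫_{-2*pi}^{2*pi} g(θ) sin(θ/2) dθ.
Split the integral at the breakpoints.
∫_{-2*pi}^{-pi} (0) sin(θ/2) dθ = 0.
Directly, an antiderivative of (4) sin(θ/2) is -8*cos(θ/2); evaluating from -pi to pi: ∫_{-pi}^{pi} (4) sin(θ/2) dθ = (0) - (0) = 0.
Directly, an antiderivative of (2) sin(θ/2) is -4*cos(θ/2); evaluating from pi to 2*pi: ∫_{pi}^{2*pi} (2) sin(θ/2) dθ = (4) - (0) = 4.
Summing the pieces and multiplying by (1/(2*pi)) gives b_1 = 2/pi.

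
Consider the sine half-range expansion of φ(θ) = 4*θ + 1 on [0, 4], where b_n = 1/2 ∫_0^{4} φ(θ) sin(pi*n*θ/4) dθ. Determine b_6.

b_6 = 1/2 ∫_0^{4} (4*θ + 1) sin(3*pi*θ/2) dθ.
Integrating by parts (boundary term plus one more integral), an antiderivative of (4*θ + 1) sin(3*pi*θ/2) is -8*θ*cos(3*pi*θ/2)/(3*pi) + 16*sin(3*pi*θ/2)/(9*pi**2) - 2*cos(3*pi*θ/2)/(3*pi); evaluating from 0 to 4: ∫_{0}^{4} (4*θ + 1) sin(3*pi*θ/2) dθ = (-34/(3*pi)) - (-2/(3*pi)) = -32/(3*pi).
Hence b_6 = (1/2)·(-32/(3*pi)) = -16/(3*pi).

-16/(3*pi)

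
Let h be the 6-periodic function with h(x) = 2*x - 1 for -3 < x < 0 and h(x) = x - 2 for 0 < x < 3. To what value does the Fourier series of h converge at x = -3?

-3

At x = -3 the one-sided limits are h(-3^-) = 1 and h(-3^+) = -7.
By Dirichlet's theorem the series converges to their average, [(1) + (-7)]/2 = -3.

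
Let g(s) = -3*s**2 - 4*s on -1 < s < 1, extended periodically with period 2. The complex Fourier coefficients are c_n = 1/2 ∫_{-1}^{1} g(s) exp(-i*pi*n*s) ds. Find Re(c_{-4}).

Since g is real-valued, Re(c_{-4}) = 1/2 ∫_{-1}^{1} g(s) cos(-4*pi*s) ds = a_{4}/2.
Integrating by parts twice (tabular method), an antiderivative of (-3*s**2 - 4*s) cos(-4*pi*s) is -3*s**2*sin(4*pi*s)/(4*pi) - s*sin(4*pi*s)/pi - 3*s*cos(4*pi*s)/(8*pi**2) + 3*sin(4*pi*s)/(32*pi**3) - cos(4*pi*s)/(4*pi**2); evaluating from -1 to 1: ∫_{-1}^{1} (-3*s**2 - 4*s) cos(-4*pi*s) ds = (-5/(8*pi**2)) - (1/(8*pi**2)) = -3/(4*pi**2).
Hence Re(c_{-4}) = (1/2)·(-3/(4*pi**2)) = -3/(8*pi**2).

-3/(8*pi**2)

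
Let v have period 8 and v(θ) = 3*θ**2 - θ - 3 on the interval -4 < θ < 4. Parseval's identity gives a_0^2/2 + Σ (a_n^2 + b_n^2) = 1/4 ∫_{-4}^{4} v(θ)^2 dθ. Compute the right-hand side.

11374/15

1/4 ∫_{-4}^{4} v(θ)^2 dθ = 1/4 · (45496/15) = 11374/15.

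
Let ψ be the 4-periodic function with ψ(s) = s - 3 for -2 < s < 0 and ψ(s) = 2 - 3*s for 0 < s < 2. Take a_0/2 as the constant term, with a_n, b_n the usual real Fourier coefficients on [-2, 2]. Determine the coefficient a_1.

16/pi**2

a_1 = 1/2 ∫_{-2}^{2} ψ(s) cos(pi*s/2) ds.
Split the integral at the breakpoints.
Integrating by parts (boundary term plus one more integral), an antiderivative of (s - 3) cos(pi*s/2) is 2*s*sin(pi*s/2)/pi - 6*sin(pi*s/2)/pi + 4*cos(pi*s/2)/pi**2; evaluating from -2 to 0: ∫_{-2}^{0} (s - 3) cos(pi*s/2) ds = (4/pi**2) - (-4/pi**2) = 8/pi**2.
Integrating by parts (boundary term plus one more integral), an antiderivative of (2 - 3*s) cos(pi*s/2) is -6*s*sin(pi*s/2)/pi + 4*sin(pi*s/2)/pi - 12*cos(pi*s/2)/pi**2; evaluating from 0 to 2: ∫_{0}^{2} (2 - 3*s) cos(pi*s/2) ds = (12/pi**2) - (-12/pi**2) = 24/pi**2.
Summing the pieces and multiplying by (1/2) gives a_1 = 16/pi**2.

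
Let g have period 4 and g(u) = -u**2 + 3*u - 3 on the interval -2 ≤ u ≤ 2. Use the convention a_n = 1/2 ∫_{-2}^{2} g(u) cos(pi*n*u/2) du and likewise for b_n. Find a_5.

16/(25*pi**2)

a_5 = 1/2 ∫_{-2}^{2} g(u) cos(5*pi*u/2) du.
Integrating by parts twice (tabular method), an antiderivative of (-u**2 + 3*u - 3) cos(5*pi*u/2) is -2*u**2*sin(5*pi*u/2)/(5*pi) + 6*u*sin(5*pi*u/2)/(5*pi) - 8*u*cos(5*pi*u/2)/(25*pi**2) - 6*sin(5*pi*u/2)/(5*pi) + 16*sin(5*pi*u/2)/(125*pi**3) + 12*cos(5*pi*u/2)/(25*pi**2); evaluating from -2 to 2: ∫_{-2}^{2} (-u**2 + 3*u - 3) cos(5*pi*u/2) du = (4/(25*pi**2)) - (-28/(25*pi**2)) = 32/(25*pi**2).
Hence a_5 = (1/2)·(32/(25*pi**2)) = 16/(25*pi**2).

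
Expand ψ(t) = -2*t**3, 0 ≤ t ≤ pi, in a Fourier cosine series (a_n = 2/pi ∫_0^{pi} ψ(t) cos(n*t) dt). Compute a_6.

-pi/3

a_6 = 2/pi ∫_0^{pi} (-2*t**3) cos(6*t) dt.
Integrating by parts three times (tabular method), an antiderivative of (-2*t**3) cos(6*t) is -t**3*sin(6*t)/3 - t**2*cos(6*t)/6 + t*sin(6*t)/18 + cos(6*t)/108; evaluating from 0 to pi: ∫_{0}^{pi} (-2*t**3) cos(6*t) dt = (1/108 - pi**2/6) - (1/108) = -pi**2/6.
Hence a_6 = (2/pi)·(-pi**2/6) = -pi/3.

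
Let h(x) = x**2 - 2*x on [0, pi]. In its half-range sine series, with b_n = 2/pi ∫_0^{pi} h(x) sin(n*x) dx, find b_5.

2*(-50*pi - 4 + 25*pi**2)/(125*pi)

b_5 = 2/pi ∫_0^{pi} (x**2 - 2*x) sin(5*x) dx.
Integrating by parts twice (tabular method), an antiderivative of (x**2 - 2*x) sin(5*x) is -x**2*cos(5*x)/5 + 2*x*sin(5*x)/25 + 2*x*cos(5*x)/5 - 2*sin(5*x)/25 + 2*cos(5*x)/125; evaluating from 0 to pi: ∫_{0}^{pi} (x**2 - 2*x) sin(5*x) dx = (-2*pi/5 - 2/125 + pi**2/5) - (2/125) = -2*pi/5 - 4/125 + pi**2/5.
Hence b_5 = (2/pi)·(-2*pi/5 - 4/125 + pi**2/5) = 2*(-50*pi - 4 + 25*pi**2)/(125*pi).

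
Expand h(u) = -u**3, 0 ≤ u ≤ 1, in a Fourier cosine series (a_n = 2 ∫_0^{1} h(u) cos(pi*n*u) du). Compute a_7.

6*(-4 + 49*pi**2)/(2401*pi**4)

a_7 = 2 ∫_0^{1} (-u**3) cos(7*pi*u) du.
Integrating by parts three times (tabular method), an antiderivative of (-u**3) cos(7*pi*u) is -u**3*sin(7*pi*u)/(7*pi) - 3*u**2*cos(7*pi*u)/(49*pi**2) + 6*u*sin(7*pi*u)/(343*pi**3) + 6*cos(7*pi*u)/(2401*pi**4); evaluating from 0 to 1: ∫_{0}^{1} (-u**3) cos(7*pi*u) du = (3*(-2 + 49*pi**2)/(2401*pi**4)) - (6/(2401*pi**4)) = 3*(-4 + 49*pi**2)/(2401*pi**4).
Hence a_7 = 2·(3*(-4 + 49*pi**2)/(2401*pi**4)) = 6*(-4 + 49*pi**2)/(2401*pi**4).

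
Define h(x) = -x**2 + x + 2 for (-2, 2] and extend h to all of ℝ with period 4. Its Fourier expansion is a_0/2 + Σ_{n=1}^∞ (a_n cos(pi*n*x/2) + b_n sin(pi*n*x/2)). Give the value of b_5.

b_5 = 1/2 ∫_{-2}^{2} h(x) sin(5*pi*x/2) dx.
Integrating by parts twice (tabular method), an antiderivative of (-x**2 + x + 2) sin(5*pi*x/2) is 2*x**2*cos(5*pi*x/2)/(5*pi) - 8*x*sin(5*pi*x/2)/(25*pi**2) - 2*x*cos(5*pi*x/2)/(5*pi) + 4*sin(5*pi*x/2)/(25*pi**2) - 4*cos(5*pi*x/2)/(5*pi) - 16*cos(5*pi*x/2)/(125*pi**3); evaluating from -2 to 2: ∫_{-2}^{2} (-x**2 + x + 2) sin(5*pi*x/2) dx = (16/(125*pi**3)) - (8*(2 - 25*pi**2)/(125*pi**3)) = 8/(5*pi).
Hence b_5 = (1/2)·(8/(5*pi)) = 4/(5*pi).

4/(5*pi)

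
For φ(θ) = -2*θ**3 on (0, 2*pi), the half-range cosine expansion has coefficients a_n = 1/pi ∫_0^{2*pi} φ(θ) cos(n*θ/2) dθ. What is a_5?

a_5 = 1/pi ∫_0^{2*pi} (-2*θ**3) cos(5*θ/2) dθ.
Integrating by parts three times (tabular method), an antiderivative of (-2*θ**3) cos(5*θ/2) is -4*θ**3*sin(5*θ/2)/5 - 24*θ**2*cos(5*θ/2)/25 + 96*θ*sin(5*θ/2)/125 + 192*cos(5*θ/2)/625; evaluating from 0 to 2*pi: ∫_{0}^{2*pi} (-2*θ**3) cos(5*θ/2) dθ = (-192/625 + 96*pi**2/25) - (192/625) = -384/625 + 96*pi**2/25.
Hence a_5 = (1/pi)·(-384/625 + 96*pi**2/25) = 96*(-4 + 25*pi**2)/(625*pi).

96*(-4 + 25*pi**2)/(625*pi)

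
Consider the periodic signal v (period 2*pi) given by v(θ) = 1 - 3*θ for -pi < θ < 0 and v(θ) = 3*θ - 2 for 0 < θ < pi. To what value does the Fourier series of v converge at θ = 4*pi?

-1/2

θ = 4*pi differs from θ = 0 by 2 full period(s), and the series is 2*pi-periodic.
At θ = 0 the one-sided limits are v(0^-) = 1 and v(0^+) = -2.
By Dirichlet's theorem the series converges to their average, [(1) + (-2)]/2 = -1/2.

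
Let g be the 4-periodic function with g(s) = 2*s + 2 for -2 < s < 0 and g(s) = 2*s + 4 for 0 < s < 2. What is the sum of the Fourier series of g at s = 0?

3

At s = 0 the one-sided limits are g(0^-) = 2 and g(0^+) = 4.
By Dirichlet's theorem the series converges to their average, [(2) + (4)]/2 = 3.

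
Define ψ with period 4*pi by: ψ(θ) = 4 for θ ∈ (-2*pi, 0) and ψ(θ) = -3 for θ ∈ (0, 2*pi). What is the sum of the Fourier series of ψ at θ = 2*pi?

At θ = 2*pi the one-sided limits are ψ(2*pi^-) = -3 and ψ(2*pi^+) = 4.
By Dirichlet's theorem the series converges to their average, [(-3) + (4)]/2 = 1/2.

1/2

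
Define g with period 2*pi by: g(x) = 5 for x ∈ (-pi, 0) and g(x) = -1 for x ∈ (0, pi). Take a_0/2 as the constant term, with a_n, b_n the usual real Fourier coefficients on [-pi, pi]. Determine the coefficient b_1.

-12/pi

b_1 = 1/pi ∫_{-pi}^{pi} g(x) sin(x) dx.
Split the integral at the breakpoints.
Directly, an antiderivative of (5) sin(x) is -5*cos(x); evaluating from -pi to 0: ∫_{-pi}^{0} (5) sin(x) dx = (-5) - (5) = -10.
Directly, an antiderivative of (-1) sin(x) is cos(x); evaluating from 0 to pi: ∫_{0}^{pi} (-1) sin(x) dx = (-1) - (1) = -2.
Summing the pieces and multiplying by (1/pi) gives b_1 = -12/pi.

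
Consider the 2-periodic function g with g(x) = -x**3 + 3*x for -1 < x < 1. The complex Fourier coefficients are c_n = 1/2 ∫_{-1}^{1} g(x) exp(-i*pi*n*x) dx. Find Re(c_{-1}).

Since g is real-valued, Re(c_{-1}) = 1/2 ∫_{-1}^{1} g(x) cos(-pi*x) dx = a_{1}/2.
(g is odd, so the integrand is odd over a symmetric interval and the integral vanishes.)

0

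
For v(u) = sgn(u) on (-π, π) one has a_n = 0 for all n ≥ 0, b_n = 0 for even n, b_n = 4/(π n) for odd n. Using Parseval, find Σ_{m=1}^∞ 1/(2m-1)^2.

Parseval: Σ b_n^2 = (1/π) ∫_{-π}^{π} v(u)^2 du = 2.
Only odd n contribute, with b_n^2 = 16/(π^2 n^2), so Σ_{m≥1} 1/(2m-1)^2 = π^2·(2)/16 = pi**2/8.

pi**2/8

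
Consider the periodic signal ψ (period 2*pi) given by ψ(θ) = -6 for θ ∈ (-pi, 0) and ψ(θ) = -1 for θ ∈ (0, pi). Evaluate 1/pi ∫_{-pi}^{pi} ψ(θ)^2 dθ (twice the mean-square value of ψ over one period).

1/pi ∫_{-pi}^{pi} ψ(θ)^2 dθ = 1/pi · (37*pi) = 37.

37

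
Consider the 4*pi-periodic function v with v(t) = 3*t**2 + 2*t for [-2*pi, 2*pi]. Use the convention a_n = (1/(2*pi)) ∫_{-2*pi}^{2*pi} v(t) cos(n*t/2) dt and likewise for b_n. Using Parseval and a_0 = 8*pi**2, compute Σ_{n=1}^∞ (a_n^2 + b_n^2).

Parseval: a_0^2/2 + Σ_{n≥1} (a_n^2+b_n^2) = (1/(2*pi)) ∫_{-2*pi}^{2*pi} v(t)^2 dt = 32*pi**2*(5 + 27*pi**2)/15.
Subtract a_0^2/2 = 32*pi**4: Σ (a_n^2+b_n^2) = 32*pi**2*(5 + 12*pi**2)/15.

32*pi**2*(5 + 12*pi**2)/15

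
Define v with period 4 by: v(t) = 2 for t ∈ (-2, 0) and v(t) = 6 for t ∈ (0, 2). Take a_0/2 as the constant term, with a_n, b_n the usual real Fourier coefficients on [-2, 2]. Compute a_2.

a_2 = 1/2 ∫_{-2}^{2} v(t) cos(pi*t) dt.
Split the integral at the breakpoints.
Directly, an antiderivative of (2) cos(pi*t) is 2*sin(pi*t)/pi; evaluating from -2 to 0: ∫_{-2}^{0} (2) cos(pi*t) dt = (0) - (0) = 0.
Directly, an antiderivative of (6) cos(pi*t) is 6*sin(pi*t)/pi; evaluating from 0 to 2: ∫_{0}^{2} (6) cos(pi*t) dt = (0) - (0) = 0.
Summing the pieces and multiplying by (1/2) gives a_2 = 0.

0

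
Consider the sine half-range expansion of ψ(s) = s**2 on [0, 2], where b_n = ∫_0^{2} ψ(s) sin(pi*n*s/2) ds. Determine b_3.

b_3 = ∫_0^{2} (s**2) sin(3*pi*s/2) ds.
Integrating by parts twice (tabular method), an antiderivative of (s**2) sin(3*pi*s/2) is -2*s**2*cos(3*pi*s/2)/(3*pi) + 8*s*sin(3*pi*s/2)/(9*pi**2) + 16*cos(3*pi*s/2)/(27*pi**3); evaluating from 0 to 2: ∫_{0}^{2} (s**2) sin(3*pi*s/2) ds = (8*(-2 + 9*pi**2)/(27*pi**3)) - (16/(27*pi**3)) = 8*(-4 + 9*pi**2)/(27*pi**3).
Hence b_3 = 8*(-4 + 9*pi**2)/(27*pi**3).

8*(-4 + 9*pi**2)/(27*pi**3)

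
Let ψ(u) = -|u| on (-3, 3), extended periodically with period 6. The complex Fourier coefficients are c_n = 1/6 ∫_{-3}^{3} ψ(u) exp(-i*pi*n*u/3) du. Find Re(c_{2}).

0

Since ψ is real-valued, Re(c_{2}) = 1/6 ∫_{-3}^{3} ψ(u) cos(2*pi*u/3) du = a_{2}/2.
ψ is even and cos(2*pi*u/3) is even, so the integrand is even: ∫_{-3}^{3} ψ(u) cos(2*pi*u/3) du = 2∫_0^{3} ψ(u) cos(2*pi*u/3) du.
Integrating by parts (boundary term plus one more integral), an antiderivative of (-u) cos(2*pi*u/3) is -3*u*sin(2*pi*u/3)/(2*pi) - 9*cos(2*pi*u/3)/(4*pi**2); evaluating from 0 to 3: ∫_{0}^{3} (-u) cos(2*pi*u/3) du = (-9/(4*pi**2)) - (-9/(4*pi**2)) = 0.
So ∫_{-3}^{3} ψ(u) cos(2*pi*u/3) du = 0.
Hence Re(c_{2}) = (1/6)·(0) = 0.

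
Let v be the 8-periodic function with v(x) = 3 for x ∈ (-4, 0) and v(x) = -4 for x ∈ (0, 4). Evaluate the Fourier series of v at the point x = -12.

x = -12 differs from x = -4 by -1 full period(s), and the series is 8-periodic.
At x = -4 the one-sided limits are v(-4^-) = -4 and v(-4^+) = 3.
By Dirichlet's theorem the series converges to their average, [(-4) + (3)]/2 = -1/2.

-1/2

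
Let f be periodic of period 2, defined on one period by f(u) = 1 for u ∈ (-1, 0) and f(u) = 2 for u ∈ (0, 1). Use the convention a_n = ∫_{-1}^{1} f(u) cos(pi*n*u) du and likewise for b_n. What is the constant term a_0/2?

a_0 = ∫_{-1}^{1} f(u) du = 3.
So the constant term a_0/2 = 3/2.

3/2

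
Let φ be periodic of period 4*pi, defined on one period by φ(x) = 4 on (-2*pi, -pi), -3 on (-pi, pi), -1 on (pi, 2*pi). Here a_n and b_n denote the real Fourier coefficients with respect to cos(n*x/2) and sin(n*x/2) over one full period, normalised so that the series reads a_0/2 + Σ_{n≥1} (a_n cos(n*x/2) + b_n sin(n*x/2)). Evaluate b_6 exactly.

5/(3*pi)

b_6 = (1/(2*pi)) ∫_{-2*pi}^{2*pi} φ(x) sin(3*x) dx.
Split the integral at the breakpoints.
Directly, an antiderivative of (4) sin(3*x) is -4*cos(3*x)/3; evaluating from -2*pi to -pi: ∫_{-2*pi}^{-pi} (4) sin(3*x) dx = (4/3) - (-4/3) = 8/3.
Directly, an antiderivative of (-3) sin(3*x) is cos(3*x); evaluating from -pi to pi: ∫_{-pi}^{pi} (-3) sin(3*x) dx = (-1) - (-1) = 0.
Directly, an antiderivative of (-1) sin(3*x) is cos(3*x)/3; evaluating from pi to 2*pi: ∫_{pi}^{2*pi} (-1) sin(3*x) dx = (1/3) - (-1/3) = 2/3.
Summing the pieces and multiplying by (1/(2*pi)) gives b_6 = 5/(3*pi).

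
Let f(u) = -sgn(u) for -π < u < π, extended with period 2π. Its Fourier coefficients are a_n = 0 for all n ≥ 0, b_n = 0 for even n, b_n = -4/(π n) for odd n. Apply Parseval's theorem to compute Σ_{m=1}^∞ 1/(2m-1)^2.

pi**2/8

Parseval: Σ b_n^2 = (1/π) ∫_{-π}^{π} f(u)^2 du = 2.
Only odd n contribute, with b_n^2 = 16/(π^2 n^2), so Σ_{m≥1} 1/(2m-1)^2 = π^2·(2)/16 = pi**2/8.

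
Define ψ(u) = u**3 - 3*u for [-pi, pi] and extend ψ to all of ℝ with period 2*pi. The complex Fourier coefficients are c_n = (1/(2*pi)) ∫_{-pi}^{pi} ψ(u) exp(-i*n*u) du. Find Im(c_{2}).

Since ψ is real-valued, Im(c_{2}) = -(1/(2*pi)) ∫_{-pi}^{pi} ψ(u) sin(2*u) du = -b_{2}/2.
ψ is odd and sin(2*u) is odd, so the integrand is even: ∫_{-pi}^{pi} ψ(u) sin(2*u) du = 2∫_0^{pi} ψ(u) sin(2*u) du.
Integrating by parts three times (tabular method), an antiderivative of (u**3 - 3*u) sin(2*u) is -u**3*cos(2*u)/2 + 3*u**2*sin(2*u)/4 + 9*u*cos(2*u)/4 - 9*sin(2*u)/8; evaluating from 0 to pi: ∫_{0}^{pi} (u**3 - 3*u) sin(2*u) du = (pi*(9 - 2*pi**2)/4) - (0) = pi*(9 - 2*pi**2)/4.
So ∫_{-pi}^{pi} ψ(u) sin(2*u) du = pi*(9/2 - pi**2).
Hence Im(c_{2}) = (-1/(2*pi))·(pi*(9/2 - pi**2)) = -9/4 + pi**2/2.

-9/4 + pi**2/2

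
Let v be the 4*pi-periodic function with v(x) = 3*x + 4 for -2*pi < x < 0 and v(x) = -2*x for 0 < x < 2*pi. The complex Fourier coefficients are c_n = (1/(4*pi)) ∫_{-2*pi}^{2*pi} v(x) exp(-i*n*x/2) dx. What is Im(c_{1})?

Since v is real-valued, Im(c_{1}) = -(1/(4*pi)) ∫_{-2*pi}^{2*pi} v(x) sin(x/2) dx = -b_{1}/2.
Split the integral at the breakpoints.
Integrating by parts (boundary term plus one more integral), an antiderivative of (3*x + 4) sin(x/2) is -6*x*cos(x/2) + 12*sin(x/2) - 8*cos(x/2); evaluating from -2*pi to 0: ∫_{-2*pi}^{0} (3*x + 4) sin(x/2) dx = (-8) - (8 - 12*pi) = -16 + 12*pi.
Integrating by parts (boundary term plus one more integral), an antiderivative of (-2*x) sin(x/2) is 4*x*cos(x/2) - 8*sin(x/2); evaluating from 0 to 2*pi: ∫_{0}^{2*pi} (-2*x) sin(x/2) dx = (-8*pi) - (0) = -8*pi.
So ∫_{-2*pi}^{2*pi} v(x) sin(x/2) dx = -16 + 4*pi.
Hence Im(c_{1}) = (-1/(4*pi))·(-16 + 4*pi) = (4 - pi)/pi.

(4 - pi)/pi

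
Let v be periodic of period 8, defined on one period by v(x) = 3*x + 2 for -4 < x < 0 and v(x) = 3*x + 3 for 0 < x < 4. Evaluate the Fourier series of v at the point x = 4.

5/2

At x = 4 the one-sided limits are v(4^-) = 15 and v(4^+) = -10.
By Dirichlet's theorem the series converges to their average, [(15) + (-10)]/2 = 5/2.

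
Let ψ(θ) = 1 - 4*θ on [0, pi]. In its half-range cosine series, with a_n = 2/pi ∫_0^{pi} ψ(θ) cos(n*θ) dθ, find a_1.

a_1 = 2/pi ∫_0^{pi} (1 - 4*θ) cos(θ) dθ.
Integrating by parts (boundary term plus one more integral), an antiderivative of (1 - 4*θ) cos(θ) is -4*θ*sin(θ) + sin(θ) - 4*cos(θ); evaluating from 0 to pi: ∫_{0}^{pi} (1 - 4*θ) cos(θ) dθ = (4) - (-4) = 8.
Hence a_1 = (2/pi)·(8) = 16/pi.

16/pi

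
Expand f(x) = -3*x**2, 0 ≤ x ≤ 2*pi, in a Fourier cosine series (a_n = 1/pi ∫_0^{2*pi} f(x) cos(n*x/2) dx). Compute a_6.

a_6 = 1/pi ∫_0^{2*pi} (-3*x**2) cos(3*x) dx.
Integrating by parts twice (tabular method), an antiderivative of (-3*x**2) cos(3*x) is -x**2*sin(3*x) - 2*x*cos(3*x)/3 + 2*sin(3*x)/9; evaluating from 0 to 2*pi: ∫_{0}^{2*pi} (-3*x**2) cos(3*x) dx = (-4*pi/3) - (0) = -4*pi/3.
Hence a_6 = (1/pi)·(-4*pi/3) = -4/3.

-4/3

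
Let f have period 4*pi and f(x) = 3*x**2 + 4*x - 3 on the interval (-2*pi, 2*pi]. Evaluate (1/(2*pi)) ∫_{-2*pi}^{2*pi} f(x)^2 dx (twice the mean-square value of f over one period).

(1/(2*pi)) ∫_{-2*pi}^{2*pi} f(x)^2 dx = (1/(2*pi)) · (4*pi*(-40*pi**2 + 135 + 432*pi**4)/15) = -16*pi**2/3 + 18 + 288*pi**4/5.

-16*pi**2/3 + 18 + 288*pi**4/5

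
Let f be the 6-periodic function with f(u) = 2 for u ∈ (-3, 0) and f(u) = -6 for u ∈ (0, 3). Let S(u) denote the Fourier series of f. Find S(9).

u = 9 differs from u = 3 by 1 full period(s), and the series is 6-periodic.
At u = 3 the one-sided limits are f(3^-) = -6 and f(3^+) = 2.
By Dirichlet's theorem the series converges to their average, [(-6) + (2)]/2 = -2.

-2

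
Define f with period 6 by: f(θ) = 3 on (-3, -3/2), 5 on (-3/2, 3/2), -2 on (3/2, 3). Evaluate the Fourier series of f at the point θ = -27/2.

4

θ = -27/2 differs from θ = -3/2 by -2 full period(s), and the series is 6-periodic.
At θ = -3/2 the one-sided limits are f(-3/2^-) = 3 and f(-3/2^+) = 5.
By Dirichlet's theorem the series converges to their average, [(3) + (5)]/2 = 4.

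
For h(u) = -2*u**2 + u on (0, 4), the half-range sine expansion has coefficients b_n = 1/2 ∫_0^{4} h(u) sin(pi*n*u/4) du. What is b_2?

b_2 = 1/2 ∫_0^{4} (-2*u**2 + u) sin(pi*u/2) du.
Integrating by parts twice (tabular method), an antiderivative of (-2*u**2 + u) sin(pi*u/2) is 4*u**2*cos(pi*u/2)/pi - 16*u*sin(pi*u/2)/pi**2 - 2*u*cos(pi*u/2)/pi + 4*sin(pi*u/2)/pi**2 - 32*cos(pi*u/2)/pi**3; evaluating from 0 to 4: ∫_{0}^{4} (-2*u**2 + u) sin(pi*u/2) du = (-32/pi**3 + 56/pi) - (-32/pi**3) = 56/pi.
Hence b_2 = (1/2)·(56/pi) = 28/pi.

28/pi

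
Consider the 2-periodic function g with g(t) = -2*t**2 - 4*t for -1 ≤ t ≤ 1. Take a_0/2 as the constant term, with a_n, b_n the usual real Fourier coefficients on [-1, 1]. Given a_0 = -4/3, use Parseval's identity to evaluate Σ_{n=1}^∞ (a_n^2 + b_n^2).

Parseval: a_0^2/2 + Σ_{n≥1} (a_n^2+b_n^2) = ∫_{-1}^{1} g(t)^2 dt = 184/15.
Subtract a_0^2/2 = 8/9: Σ (a_n^2+b_n^2) = 512/45.

512/45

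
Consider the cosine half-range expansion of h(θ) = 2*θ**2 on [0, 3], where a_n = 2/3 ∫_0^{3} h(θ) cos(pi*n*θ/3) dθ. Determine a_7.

a_7 = 2/3 ∫_0^{3} (2*θ**2) cos(7*pi*θ/3) dθ.
Integrating by parts twice (tabular method), an antiderivative of (2*θ**2) cos(7*pi*θ/3) is 6*θ**2*sin(7*pi*θ/3)/(7*pi) + 36*θ*cos(7*pi*θ/3)/(49*pi**2) - 108*sin(7*pi*θ/3)/(343*pi**3); evaluating from 0 to 3: ∫_{0}^{3} (2*θ**2) cos(7*pi*θ/3) dθ = (-108/(49*pi**2)) - (0) = -108/(49*pi**2).
Hence a_7 = (2/3)·(-108/(49*pi**2)) = -72/(49*pi**2).

-72/(49*pi**2)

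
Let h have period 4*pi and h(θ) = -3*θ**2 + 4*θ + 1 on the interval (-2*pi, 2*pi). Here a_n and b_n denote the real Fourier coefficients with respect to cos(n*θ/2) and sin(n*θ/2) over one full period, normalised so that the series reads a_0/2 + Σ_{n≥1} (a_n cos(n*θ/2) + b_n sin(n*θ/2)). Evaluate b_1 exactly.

16

b_1 = (1/(2*pi)) ∫_{-2*pi}^{2*pi} h(θ) sin(θ/2) dθ.
Integrating by parts twice (tabular method), an antiderivative of (-3*θ**2 + 4*θ + 1) sin(θ/2) is 6*θ**2*cos(θ/2) - 24*θ*sin(θ/2) - 8*θ*cos(θ/2) + 16*sin(θ/2) - 50*cos(θ/2); evaluating from -2*pi to 2*pi: ∫_{-2*pi}^{2*pi} (-3*θ**2 + 4*θ + 1) sin(θ/2) dθ = (-24*pi**2 + 50 + 16*pi) - (-24*pi**2 - 16*pi + 50) = 32*pi.
Hence b_1 = (1/(2*pi))·(32*pi) = 16.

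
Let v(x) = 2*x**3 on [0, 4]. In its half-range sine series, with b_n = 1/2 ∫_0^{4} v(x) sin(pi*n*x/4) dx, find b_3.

256*(-2 + 3*pi**2)/(9*pi**3)

b_3 = 1/2 ∫_0^{4} (2*x**3) sin(3*pi*x/4) dx.
Integrating by parts three times (tabular method), an antiderivative of (2*x**3) sin(3*pi*x/4) is -8*x**3*cos(3*pi*x/4)/(3*pi) + 32*x**2*sin(3*pi*x/4)/(3*pi**2) + 256*x*cos(3*pi*x/4)/(9*pi**3) - 1024*sin(3*pi*x/4)/(27*pi**4); evaluating from 0 to 4: ∫_{0}^{4} (2*x**3) sin(3*pi*x/4) dx = (512*(-2 + 3*pi**2)/(9*pi**3)) - (0) = 512*(-2 + 3*pi**2)/(9*pi**3).
Hence b_3 = (1/2)·(512*(-2 + 3*pi**2)/(9*pi**3)) = 256*(-2 + 3*pi**2)/(9*pi**3).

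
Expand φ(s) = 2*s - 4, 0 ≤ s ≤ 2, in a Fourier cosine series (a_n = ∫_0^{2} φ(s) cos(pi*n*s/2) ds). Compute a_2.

0

a_2 = ∫_0^{2} (2*s - 4) cos(pi*s) ds.
Integrating by parts (boundary term plus one more integral), an antiderivative of (2*s - 4) cos(pi*s) is 2*s*sin(pi*s)/pi - 4*sin(pi*s)/pi + 2*cos(pi*s)/pi**2; evaluating from 0 to 2: ∫_{0}^{2} (2*s - 4) cos(pi*s) ds = (2/pi**2) - (2/pi**2) = 0.
Hence a_2 = 0.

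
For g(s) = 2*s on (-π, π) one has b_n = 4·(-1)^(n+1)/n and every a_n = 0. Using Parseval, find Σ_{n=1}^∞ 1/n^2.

Parseval: Σ b_n^2 = (1/π) ∫_{-π}^{π} g(s)^2 ds = 8*pi**2/3.
Σ b_n^2 = Σ 16/n^2, so Σ 1/n^2 = (8*pi**2/3)/16 = pi**2/6.

pi**2/6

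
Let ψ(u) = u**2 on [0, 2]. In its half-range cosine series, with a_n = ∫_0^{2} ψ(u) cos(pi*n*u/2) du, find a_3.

-16/(9*pi**2)

a_3 = ∫_0^{2} (u**2) cos(3*pi*u/2) du.
Integrating by parts twice (tabular method), an antiderivative of (u**2) cos(3*pi*u/2) is 2*u**2*sin(3*pi*u/2)/(3*pi) + 8*u*cos(3*pi*u/2)/(9*pi**2) - 16*sin(3*pi*u/2)/(27*pi**3); evaluating from 0 to 2: ∫_{0}^{2} (u**2) cos(3*pi*u/2) du = (-16/(9*pi**2)) - (0) = -16/(9*pi**2).
Hence a_3 = -16/(9*pi**2).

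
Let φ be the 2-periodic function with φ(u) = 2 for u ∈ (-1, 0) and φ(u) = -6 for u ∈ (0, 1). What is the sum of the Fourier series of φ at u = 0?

At u = 0 the one-sided limits are φ(0^-) = 2 and φ(0^+) = -6.
By Dirichlet's theorem the series converges to their average, [(2) + (-6)]/2 = -2.

-2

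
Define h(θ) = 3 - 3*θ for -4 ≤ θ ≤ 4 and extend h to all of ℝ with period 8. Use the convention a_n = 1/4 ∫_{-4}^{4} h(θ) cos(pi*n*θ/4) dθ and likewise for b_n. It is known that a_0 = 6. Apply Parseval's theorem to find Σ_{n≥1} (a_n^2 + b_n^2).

Parseval: a_0^2/2 + Σ_{n≥1} (a_n^2+b_n^2) = 1/4 ∫_{-4}^{4} h(θ)^2 dθ = 114.
Subtract a_0^2/2 = 18: Σ (a_n^2+b_n^2) = 96.

96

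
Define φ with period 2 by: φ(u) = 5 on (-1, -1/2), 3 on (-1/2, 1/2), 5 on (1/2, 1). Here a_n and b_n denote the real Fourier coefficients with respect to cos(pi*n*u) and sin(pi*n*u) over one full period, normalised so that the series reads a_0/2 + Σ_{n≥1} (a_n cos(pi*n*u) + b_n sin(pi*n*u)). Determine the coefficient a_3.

a_3 = ∫_{-1}^{1} φ(u) cos(3*pi*u) du.
φ is even and cos(3*pi*u) is even, so the integrand is even and a_3 = 2 ∫_0^{1} φ(u) cos(3*pi*u) du.
Split the integral at the breakpoints.
Directly, an antiderivative of (3) cos(3*pi*u) is sin(3*pi*u)/pi; evaluating from 0 to 1/2: ∫_{0}^{1/2} (3) cos(3*pi*u) du = (-1/pi) - (0) = -1/pi.
Directly, an antiderivative of (5) cos(3*pi*u) is 5*sin(3*pi*u)/(3*pi); evaluating from 1/2 to 1: ∫_{1/2}^{1} (5) cos(3*pi*u) du = (0) - (-5/(3*pi)) = 5/(3*pi).
Summing the pieces and multiplying by 2 gives a_3 = 4/(3*pi).

4/(3*pi)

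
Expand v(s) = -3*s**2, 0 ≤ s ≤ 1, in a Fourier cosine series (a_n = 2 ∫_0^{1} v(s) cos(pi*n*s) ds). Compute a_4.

a_4 = 2 ∫_0^{1} (-3*s**2) cos(4*pi*s) ds.
Integrating by parts twice (tabular method), an antiderivative of (-3*s**2) cos(4*pi*s) is -3*s**2*sin(4*pi*s)/(4*pi) - 3*s*cos(4*pi*s)/(8*pi**2) + 3*sin(4*pi*s)/(32*pi**3); evaluating from 0 to 1: ∫_{0}^{1} (-3*s**2) cos(4*pi*s) ds = (-3/(8*pi**2)) - (0) = -3/(8*pi**2).
Hence a_4 = 2·(-3/(8*pi**2)) = -3/(4*pi**2).

-3/(4*pi**2)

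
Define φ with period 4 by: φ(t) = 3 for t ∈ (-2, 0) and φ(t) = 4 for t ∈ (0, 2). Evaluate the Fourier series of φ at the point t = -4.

t = -4 differs from t = 0 by -1 full period(s), and the series is 4-periodic.
At t = 0 the one-sided limits are φ(0^-) = 3 and φ(0^+) = 4.
By Dirichlet's theorem the series converges to their average, [(3) + (4)]/2 = 7/2.

7/2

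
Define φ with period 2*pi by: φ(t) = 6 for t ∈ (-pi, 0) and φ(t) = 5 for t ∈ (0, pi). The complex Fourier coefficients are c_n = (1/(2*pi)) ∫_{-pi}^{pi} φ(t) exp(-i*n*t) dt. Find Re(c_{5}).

0

Since φ is real-valued, Re(c_{5}) = (1/(2*pi)) ∫_{-pi}^{pi} φ(t) cos(5*t) dt = a_{5}/2.
Split the integral at the breakpoints.
Directly, an antiderivative of (6) cos(5*t) is 6*sin(5*t)/5; evaluating from -pi to 0: ∫_{-pi}^{0} (6) cos(5*t) dt = (0) - (0) = 0.
Directly, an antiderivative of (5) cos(5*t) is sin(5*t); evaluating from 0 to pi: ∫_{0}^{pi} (5) cos(5*t) dt = (0) - (0) = 0.
So ∫_{-pi}^{pi} φ(t) cos(5*t) dt = 0.
Hence Re(c_{5}) = (1/(2*pi))·(0) = 0.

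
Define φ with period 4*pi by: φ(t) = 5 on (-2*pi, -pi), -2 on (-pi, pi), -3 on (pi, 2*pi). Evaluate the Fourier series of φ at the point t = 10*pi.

1

t = 10*pi differs from t = 2*pi by 2 full period(s), and the series is 4*pi-periodic.
At t = 2*pi the one-sided limits are φ(2*pi^-) = -3 and φ(2*pi^+) = 5.
By Dirichlet's theorem the series converges to their average, [(-3) + (5)]/2 = 1.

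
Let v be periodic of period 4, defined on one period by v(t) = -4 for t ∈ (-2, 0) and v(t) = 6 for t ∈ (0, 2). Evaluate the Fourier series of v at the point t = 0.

1

At t = 0 the one-sided limits are v(0^-) = -4 and v(0^+) = 6.
By Dirichlet's theorem the series converges to their average, [(-4) + (6)]/2 = 1.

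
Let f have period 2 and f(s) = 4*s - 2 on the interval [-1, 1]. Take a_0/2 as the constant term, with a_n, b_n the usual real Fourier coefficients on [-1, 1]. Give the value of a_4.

0

a_4 = ∫_{-1}^{1} f(s) cos(4*pi*s) ds.
Integrating by parts (boundary term plus one more integral), an antiderivative of (4*s - 2) cos(4*pi*s) is s*sin(4*pi*s)/pi - sin(4*pi*s)/(2*pi) + cos(4*pi*s)/(4*pi**2); evaluating from -1 to 1: ∫_{-1}^{1} (4*s - 2) cos(4*pi*s) ds = (1/(4*pi**2)) - (1/(4*pi**2)) = 0.
Hence a_4 = 0.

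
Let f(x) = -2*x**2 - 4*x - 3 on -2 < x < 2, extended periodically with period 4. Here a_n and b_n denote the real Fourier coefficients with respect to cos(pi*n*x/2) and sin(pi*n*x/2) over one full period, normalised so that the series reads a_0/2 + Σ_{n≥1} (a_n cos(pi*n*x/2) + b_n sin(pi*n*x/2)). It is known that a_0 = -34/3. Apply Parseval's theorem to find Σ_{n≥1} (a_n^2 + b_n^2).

Parseval: a_0^2/2 + Σ_{n≥1} (a_n^2+b_n^2) = 1/2 ∫_{-2}^{2} f(x)^2 dx = 1774/15.
Subtract a_0^2/2 = 578/9: Σ (a_n^2+b_n^2) = 2432/45.

2432/45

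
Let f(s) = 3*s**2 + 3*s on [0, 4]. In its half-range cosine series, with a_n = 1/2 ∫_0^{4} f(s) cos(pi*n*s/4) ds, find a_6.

a_6 = 1/2 ∫_0^{4} (3*s**2 + 3*s) cos(3*pi*s/2) ds.
Integrating by parts twice (tabular method), an antiderivative of (3*s**2 + 3*s) cos(3*pi*s/2) is 2*s**2*sin(3*pi*s/2)/pi + 2*s*sin(3*pi*s/2)/pi + 8*s*cos(3*pi*s/2)/(3*pi**2) - 16*sin(3*pi*s/2)/(9*pi**3) + 4*cos(3*pi*s/2)/(3*pi**2); evaluating from 0 to 4: ∫_{0}^{4} (3*s**2 + 3*s) cos(3*pi*s/2) ds = (12/pi**2) - (4/(3*pi**2)) = 32/(3*pi**2).
Hence a_6 = (1/2)·(32/(3*pi**2)) = 16/(3*pi**2).

16/(3*pi**2)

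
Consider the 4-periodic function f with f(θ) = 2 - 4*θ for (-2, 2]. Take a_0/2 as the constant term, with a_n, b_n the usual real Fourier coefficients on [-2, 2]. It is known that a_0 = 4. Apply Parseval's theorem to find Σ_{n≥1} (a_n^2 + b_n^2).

128/3

Parseval: a_0^2/2 + Σ_{n≥1} (a_n^2+b_n^2) = 1/2 ∫_{-2}^{2} f(θ)^2 dθ = 152/3.
Subtract a_0^2/2 = 8: Σ (a_n^2+b_n^2) = 128/3.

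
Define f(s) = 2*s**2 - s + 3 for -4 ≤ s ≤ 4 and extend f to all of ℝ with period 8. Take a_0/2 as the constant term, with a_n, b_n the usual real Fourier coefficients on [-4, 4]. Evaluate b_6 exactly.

4/(3*pi)

b_6 = 1/4 ∫_{-4}^{4} f(s) sin(3*pi*s/2) ds.
Integrating by parts twice (tabular method), an antiderivative of (2*s**2 - s + 3) sin(3*pi*s/2) is -4*s**2*cos(3*pi*s/2)/(3*pi) + 16*s*sin(3*pi*s/2)/(9*pi**2) + 2*s*cos(3*pi*s/2)/(3*pi) - 4*sin(3*pi*s/2)/(9*pi**2) - 2*cos(3*pi*s/2)/pi + 32*cos(3*pi*s/2)/(27*pi**3); evaluating from -4 to 4: ∫_{-4}^{4} (2*s**2 - s + 3) sin(3*pi*s/2) ds = (2*(16 - 279*pi**2)/(27*pi**3)) - (-26/pi + 32/(27*pi**3)) = 16/(3*pi).
Hence b_6 = (1/4)·(16/(3*pi)) = 4/(3*pi).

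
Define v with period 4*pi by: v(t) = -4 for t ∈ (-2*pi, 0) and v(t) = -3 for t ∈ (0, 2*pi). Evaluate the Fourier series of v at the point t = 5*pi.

-3

t = 5*pi differs from t = pi by 1 full period(s), and the series is 4*pi-periodic.
v is continuous at t = pi with value -3, so the series converges to -3 there.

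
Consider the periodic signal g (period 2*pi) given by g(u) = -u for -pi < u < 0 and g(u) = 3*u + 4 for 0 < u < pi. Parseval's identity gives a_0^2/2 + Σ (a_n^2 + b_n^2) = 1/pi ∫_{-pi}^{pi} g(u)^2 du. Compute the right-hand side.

16 + 10*pi**2/3 + 12*pi

1/pi ∫_{-pi}^{pi} g(u)^2 du = 1/pi · (2*pi*(24 + 5*pi**2 + 18*pi)/3) = 16 + 10*pi**2/3 + 12*pi.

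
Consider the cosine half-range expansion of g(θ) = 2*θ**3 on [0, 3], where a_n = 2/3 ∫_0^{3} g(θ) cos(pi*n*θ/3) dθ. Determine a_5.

324*(4 - 25*pi**2)/(625*pi**4)

a_5 = 2/3 ∫_0^{3} (2*θ**3) cos(5*pi*θ/3) dθ.
Integrating by parts three times (tabular method), an antiderivative of (2*θ**3) cos(5*pi*θ/3) is 6*θ**3*sin(5*pi*θ/3)/(5*pi) + 54*θ**2*cos(5*pi*θ/3)/(25*pi**2) - 324*θ*sin(5*pi*θ/3)/(125*pi**3) - 972*cos(5*pi*θ/3)/(625*pi**4); evaluating from 0 to 3: ∫_{0}^{3} (2*θ**3) cos(5*pi*θ/3) dθ = (486*(2 - 25*pi**2)/(625*pi**4)) - (-972/(625*pi**4)) = 486*(4 - 25*pi**2)/(625*pi**4).
Hence a_5 = (2/3)·(486*(4 - 25*pi**2)/(625*pi**4)) = 324*(4 - 25*pi**2)/(625*pi**4).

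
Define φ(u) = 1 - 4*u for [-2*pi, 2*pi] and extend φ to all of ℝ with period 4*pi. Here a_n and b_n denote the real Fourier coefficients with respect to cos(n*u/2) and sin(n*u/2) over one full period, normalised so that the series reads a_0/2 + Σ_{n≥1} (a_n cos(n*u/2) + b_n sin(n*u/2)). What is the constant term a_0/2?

1

a_0 = (1/(2*pi)) ∫_{-2*pi}^{2*pi} φ(u) du = (1/(2*pi)) · (4*pi) = 2.
So the constant term a_0/2 = 1.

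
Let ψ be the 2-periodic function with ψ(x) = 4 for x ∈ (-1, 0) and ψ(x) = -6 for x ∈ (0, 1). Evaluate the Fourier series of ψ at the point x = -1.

At x = -1 the one-sided limits are ψ(-1^-) = -6 and ψ(-1^+) = 4.
By Dirichlet's theorem the series converges to their average, [(-6) + (4)]/2 = -1.

-1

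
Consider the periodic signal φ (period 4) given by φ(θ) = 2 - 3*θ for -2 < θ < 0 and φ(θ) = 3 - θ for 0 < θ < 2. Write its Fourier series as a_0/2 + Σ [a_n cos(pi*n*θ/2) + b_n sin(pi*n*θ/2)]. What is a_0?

a_0 = 1/2 ∫_{-2}^{2} φ(θ) dθ = 1/2 · (14) = 7.

7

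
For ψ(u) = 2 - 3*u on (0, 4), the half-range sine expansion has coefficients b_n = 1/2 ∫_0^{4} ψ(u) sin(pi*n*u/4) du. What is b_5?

-16/(5*pi)

b_5 = 1/2 ∫_0^{4} (2 - 3*u) sin(5*pi*u/4) du.
Integrating by parts (boundary term plus one more integral), an antiderivative of (2 - 3*u) sin(5*pi*u/4) is 12*u*cos(5*pi*u/4)/(5*pi) - 48*sin(5*pi*u/4)/(25*pi**2) - 8*cos(5*pi*u/4)/(5*pi); evaluating from 0 to 4: ∫_{0}^{4} (2 - 3*u) sin(5*pi*u/4) du = (-8/pi) - (-8/(5*pi)) = -32/(5*pi).
Hence b_5 = (1/2)·(-32/(5*pi)) = -16/(5*pi).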